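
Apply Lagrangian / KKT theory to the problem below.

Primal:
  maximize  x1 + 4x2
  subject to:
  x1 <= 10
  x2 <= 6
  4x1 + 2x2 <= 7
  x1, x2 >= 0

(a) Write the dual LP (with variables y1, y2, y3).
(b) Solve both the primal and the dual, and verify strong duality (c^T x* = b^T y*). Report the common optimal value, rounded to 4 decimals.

The standard primal-dual pair for 'max c^T x s.t. A x <= b, x >= 0' is:
  Dual:  min b^T y  s.t.  A^T y >= c,  y >= 0.

So the dual LP is:
  minimize  10y1 + 6y2 + 7y3
  subject to:
    y1 + 4y3 >= 1
    y2 + 2y3 >= 4
    y1, y2, y3 >= 0

Solving the primal: x* = (0, 3.5).
  primal value c^T x* = 14.
Solving the dual: y* = (0, 0, 2).
  dual value b^T y* = 14.
Strong duality: c^T x* = b^T y*. Confirmed.

14


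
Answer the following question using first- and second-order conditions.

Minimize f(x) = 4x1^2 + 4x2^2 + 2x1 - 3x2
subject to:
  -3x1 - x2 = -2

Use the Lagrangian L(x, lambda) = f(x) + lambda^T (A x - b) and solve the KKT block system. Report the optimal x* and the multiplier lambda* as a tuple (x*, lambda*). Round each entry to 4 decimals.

Form the Lagrangian:
  L(x, lambda) = (1/2) x^T Q x + c^T x + lambda^T (A x - b)
Stationarity (grad_x L = 0): Q x + c + A^T lambda = 0.
Primal feasibility: A x = b.

This gives the KKT block system:
  [ Q   A^T ] [ x     ]   [-c ]
  [ A    0  ] [ lambda ] = [ b ]

Solving the linear system:
  x*      = (0.4625, 0.6125)
  lambda* = (1.9)
  f(x*)   = 1.4438

x* = (0.4625, 0.6125), lambda* = (1.9)


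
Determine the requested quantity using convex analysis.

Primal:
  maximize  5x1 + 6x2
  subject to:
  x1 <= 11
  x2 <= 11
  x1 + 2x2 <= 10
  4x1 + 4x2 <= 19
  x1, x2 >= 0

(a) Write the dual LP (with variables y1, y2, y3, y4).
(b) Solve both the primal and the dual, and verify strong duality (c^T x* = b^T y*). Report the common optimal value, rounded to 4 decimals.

The standard primal-dual pair for 'max c^T x s.t. A x <= b, x >= 0' is:
  Dual:  min b^T y  s.t.  A^T y >= c,  y >= 0.

So the dual LP is:
  minimize  11y1 + 11y2 + 10y3 + 19y4
  subject to:
    y1 + y3 + 4y4 >= 5
    y2 + 2y3 + 4y4 >= 6
    y1, y2, y3, y4 >= 0

Solving the primal: x* = (0, 4.75).
  primal value c^T x* = 28.5.
Solving the dual: y* = (0, 0, 0, 1.5).
  dual value b^T y* = 28.5.
Strong duality: c^T x* = b^T y*. Confirmed.

28.5


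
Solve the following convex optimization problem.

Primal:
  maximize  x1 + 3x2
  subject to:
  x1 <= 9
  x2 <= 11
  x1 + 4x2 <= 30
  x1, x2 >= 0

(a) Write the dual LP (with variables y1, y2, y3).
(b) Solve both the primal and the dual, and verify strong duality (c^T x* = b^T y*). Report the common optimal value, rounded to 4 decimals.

The standard primal-dual pair for 'max c^T x s.t. A x <= b, x >= 0' is:
  Dual:  min b^T y  s.t.  A^T y >= c,  y >= 0.

So the dual LP is:
  minimize  9y1 + 11y2 + 30y3
  subject to:
    y1 + y3 >= 1
    y2 + 4y3 >= 3
    y1, y2, y3 >= 0

Solving the primal: x* = (9, 5.25).
  primal value c^T x* = 24.75.
Solving the dual: y* = (0.25, 0, 0.75).
  dual value b^T y* = 24.75.
Strong duality: c^T x* = b^T y*. Confirmed.

24.75


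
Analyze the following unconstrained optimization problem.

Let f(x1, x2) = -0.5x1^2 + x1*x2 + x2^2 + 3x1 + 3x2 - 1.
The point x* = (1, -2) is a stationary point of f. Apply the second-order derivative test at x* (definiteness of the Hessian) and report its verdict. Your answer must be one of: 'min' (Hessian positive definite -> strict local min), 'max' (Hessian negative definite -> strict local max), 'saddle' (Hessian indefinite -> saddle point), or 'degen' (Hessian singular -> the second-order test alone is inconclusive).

Compute the Hessian H = grad^2 f:
  H = [[-1, 1], [1, 2]]
Verify stationarity: grad f(x*) = H x* + g = (0, 0).
Eigenvalues of H: -1.3028, 2.3028.
Eigenvalues have mixed signs, so H is indefinite -> x* is a saddle point.

saddle


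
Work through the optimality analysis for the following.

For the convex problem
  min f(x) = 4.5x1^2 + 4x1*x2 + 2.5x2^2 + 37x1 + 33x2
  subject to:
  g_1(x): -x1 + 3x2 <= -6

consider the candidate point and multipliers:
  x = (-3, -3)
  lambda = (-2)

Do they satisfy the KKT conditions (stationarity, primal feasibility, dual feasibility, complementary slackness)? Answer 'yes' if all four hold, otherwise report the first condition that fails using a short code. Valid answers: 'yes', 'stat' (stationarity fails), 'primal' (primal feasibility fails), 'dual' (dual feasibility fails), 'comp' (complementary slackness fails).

Gradient of f: grad f(x) = Q x + c = (-2, 6)
Constraint values g_i(x) = a_i^T x - b_i:
  g_1((-3, -3)) = 0
Stationarity residual: grad f(x) + sum_i lambda_i a_i = (0, 0)
  -> stationarity OK
Primal feasibility (all g_i <= 0): OK
Dual feasibility (all lambda_i >= 0): FAILS
Complementary slackness (lambda_i * g_i(x) = 0 for all i): OK

Verdict: the first failing condition is dual_feasibility -> dual.

dual


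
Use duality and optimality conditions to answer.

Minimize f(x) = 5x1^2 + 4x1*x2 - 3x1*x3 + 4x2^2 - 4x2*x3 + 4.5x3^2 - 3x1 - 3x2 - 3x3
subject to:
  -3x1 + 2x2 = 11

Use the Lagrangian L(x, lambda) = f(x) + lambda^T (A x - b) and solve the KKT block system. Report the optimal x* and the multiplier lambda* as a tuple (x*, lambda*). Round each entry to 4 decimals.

Form the Lagrangian:
  L(x, lambda) = (1/2) x^T Q x + c^T x + lambda^T (A x - b)
Stationarity (grad_x L = 0): Q x + c + A^T lambda = 0.
Primal feasibility: A x = b.

This gives the KKT block system:
  [ Q   A^T ] [ x     ]   [-c ]
  [ A    0  ] [ lambda ] = [ b ]

Solving the linear system:
  x*      = (-1.7903, 2.8145, 0.9875)
  lambda* = (-4.2025)
  f(x*)   = 20.0963

x* = (-1.7903, 2.8145, 0.9875), lambda* = (-4.2025)


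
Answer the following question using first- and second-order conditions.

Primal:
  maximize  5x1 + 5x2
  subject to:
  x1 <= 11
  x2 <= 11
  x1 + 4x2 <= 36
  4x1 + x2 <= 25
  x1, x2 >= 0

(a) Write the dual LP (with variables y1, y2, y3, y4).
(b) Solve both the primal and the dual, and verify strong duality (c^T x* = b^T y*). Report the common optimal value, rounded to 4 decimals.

The standard primal-dual pair for 'max c^T x s.t. A x <= b, x >= 0' is:
  Dual:  min b^T y  s.t.  A^T y >= c,  y >= 0.

So the dual LP is:
  minimize  11y1 + 11y2 + 36y3 + 25y4
  subject to:
    y1 + y3 + 4y4 >= 5
    y2 + 4y3 + y4 >= 5
    y1, y2, y3, y4 >= 0

Solving the primal: x* = (4.2667, 7.9333).
  primal value c^T x* = 61.
Solving the dual: y* = (0, 0, 1, 1).
  dual value b^T y* = 61.
Strong duality: c^T x* = b^T y*. Confirmed.

61


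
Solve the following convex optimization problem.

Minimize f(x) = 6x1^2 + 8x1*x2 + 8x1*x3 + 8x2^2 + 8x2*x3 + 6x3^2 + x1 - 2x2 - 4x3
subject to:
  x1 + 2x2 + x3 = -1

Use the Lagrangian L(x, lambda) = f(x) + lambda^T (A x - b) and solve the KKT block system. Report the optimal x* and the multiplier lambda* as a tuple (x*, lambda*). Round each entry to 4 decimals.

Form the Lagrangian:
  L(x, lambda) = (1/2) x^T Q x + c^T x + lambda^T (A x - b)
Stationarity (grad_x L = 0): Q x + c + A^T lambda = 0.
Primal feasibility: A x = b.

This gives the KKT block system:
  [ Q   A^T ] [ x     ]   [-c ]
  [ A    0  ] [ lambda ] = [ b ]

Solving the linear system:
  x*      = (-0.5833, -0.5417, 0.6667)
  lambda* = (5)
  f(x*)   = 1.4167

x* = (-0.5833, -0.5417, 0.6667), lambda* = (5)


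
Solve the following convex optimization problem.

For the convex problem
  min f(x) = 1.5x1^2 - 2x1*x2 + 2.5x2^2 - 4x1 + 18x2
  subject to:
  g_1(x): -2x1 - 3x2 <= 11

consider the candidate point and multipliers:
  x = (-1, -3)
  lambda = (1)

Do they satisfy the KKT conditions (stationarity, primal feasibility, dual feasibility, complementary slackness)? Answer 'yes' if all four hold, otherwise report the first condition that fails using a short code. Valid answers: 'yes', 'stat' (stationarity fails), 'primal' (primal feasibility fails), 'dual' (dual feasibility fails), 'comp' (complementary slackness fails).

Gradient of f: grad f(x) = Q x + c = (-1, 5)
Constraint values g_i(x) = a_i^T x - b_i:
  g_1((-1, -3)) = 0
Stationarity residual: grad f(x) + sum_i lambda_i a_i = (-3, 2)
  -> stationarity FAILS
Primal feasibility (all g_i <= 0): OK
Dual feasibility (all lambda_i >= 0): OK
Complementary slackness (lambda_i * g_i(x) = 0 for all i): OK

Verdict: the first failing condition is stationarity -> stat.

stat


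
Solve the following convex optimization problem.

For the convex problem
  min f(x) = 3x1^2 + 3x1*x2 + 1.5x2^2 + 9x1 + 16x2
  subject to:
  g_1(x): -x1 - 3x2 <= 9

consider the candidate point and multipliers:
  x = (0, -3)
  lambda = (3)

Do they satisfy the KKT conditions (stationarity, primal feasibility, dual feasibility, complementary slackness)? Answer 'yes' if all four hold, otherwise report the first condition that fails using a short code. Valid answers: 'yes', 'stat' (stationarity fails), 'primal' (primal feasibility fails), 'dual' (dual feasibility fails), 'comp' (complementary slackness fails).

Gradient of f: grad f(x) = Q x + c = (0, 7)
Constraint values g_i(x) = a_i^T x - b_i:
  g_1((0, -3)) = 0
Stationarity residual: grad f(x) + sum_i lambda_i a_i = (-3, -2)
  -> stationarity FAILS
Primal feasibility (all g_i <= 0): OK
Dual feasibility (all lambda_i >= 0): OK
Complementary slackness (lambda_i * g_i(x) = 0 for all i): OK

Verdict: the first failing condition is stationarity -> stat.

stat


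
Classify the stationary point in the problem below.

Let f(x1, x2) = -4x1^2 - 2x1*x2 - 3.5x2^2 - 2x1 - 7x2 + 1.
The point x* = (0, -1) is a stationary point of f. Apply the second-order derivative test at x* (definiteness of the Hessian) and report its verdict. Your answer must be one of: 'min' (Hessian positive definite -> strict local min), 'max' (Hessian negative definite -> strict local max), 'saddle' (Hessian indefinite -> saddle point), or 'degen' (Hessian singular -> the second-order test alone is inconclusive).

Compute the Hessian H = grad^2 f:
  H = [[-8, -2], [-2, -7]]
Verify stationarity: grad f(x*) = H x* + g = (0, 0).
Eigenvalues of H: -9.5616, -5.4384.
Both eigenvalues < 0, so H is negative definite -> x* is a strict local max.

max


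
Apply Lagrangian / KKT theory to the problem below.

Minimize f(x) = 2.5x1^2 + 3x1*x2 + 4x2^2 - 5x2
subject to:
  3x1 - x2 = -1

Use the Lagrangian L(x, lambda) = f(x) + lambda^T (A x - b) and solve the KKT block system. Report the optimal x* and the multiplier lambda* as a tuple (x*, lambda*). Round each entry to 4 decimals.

Form the Lagrangian:
  L(x, lambda) = (1/2) x^T Q x + c^T x + lambda^T (A x - b)
Stationarity (grad_x L = 0): Q x + c + A^T lambda = 0.
Primal feasibility: A x = b.

This gives the KKT block system:
  [ Q   A^T ] [ x     ]   [-c ]
  [ A    0  ] [ lambda ] = [ b ]

Solving the linear system:
  x*      = (-0.1263, 0.6211)
  lambda* = (-0.4105)
  f(x*)   = -1.7579

x* = (-0.1263, 0.6211), lambda* = (-0.4105)


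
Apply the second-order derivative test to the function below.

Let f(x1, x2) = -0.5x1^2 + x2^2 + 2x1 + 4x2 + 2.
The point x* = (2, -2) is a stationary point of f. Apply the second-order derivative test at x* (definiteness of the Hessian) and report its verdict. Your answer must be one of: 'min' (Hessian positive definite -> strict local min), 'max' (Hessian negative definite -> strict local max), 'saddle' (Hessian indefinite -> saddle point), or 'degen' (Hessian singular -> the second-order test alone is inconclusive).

Compute the Hessian H = grad^2 f:
  H = [[-1, 0], [0, 2]]
Verify stationarity: grad f(x*) = H x* + g = (0, 0).
Eigenvalues of H: -1, 2.
Eigenvalues have mixed signs, so H is indefinite -> x* is a saddle point.

saddle


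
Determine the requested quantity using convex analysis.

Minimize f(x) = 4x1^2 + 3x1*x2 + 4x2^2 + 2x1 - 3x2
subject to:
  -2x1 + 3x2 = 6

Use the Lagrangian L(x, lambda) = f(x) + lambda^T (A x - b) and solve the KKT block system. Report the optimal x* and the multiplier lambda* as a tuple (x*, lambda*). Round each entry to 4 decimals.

Form the Lagrangian:
  L(x, lambda) = (1/2) x^T Q x + c^T x + lambda^T (A x - b)
Stationarity (grad_x L = 0): Q x + c + A^T lambda = 0.
Primal feasibility: A x = b.

This gives the KKT block system:
  [ Q   A^T ] [ x     ]   [-c ]
  [ A    0  ] [ lambda ] = [ b ]

Solving the linear system:
  x*      = (-1.0714, 1.2857)
  lambda* = (-1.3571)
  f(x*)   = 1.0714

x* = (-1.0714, 1.2857), lambda* = (-1.3571)


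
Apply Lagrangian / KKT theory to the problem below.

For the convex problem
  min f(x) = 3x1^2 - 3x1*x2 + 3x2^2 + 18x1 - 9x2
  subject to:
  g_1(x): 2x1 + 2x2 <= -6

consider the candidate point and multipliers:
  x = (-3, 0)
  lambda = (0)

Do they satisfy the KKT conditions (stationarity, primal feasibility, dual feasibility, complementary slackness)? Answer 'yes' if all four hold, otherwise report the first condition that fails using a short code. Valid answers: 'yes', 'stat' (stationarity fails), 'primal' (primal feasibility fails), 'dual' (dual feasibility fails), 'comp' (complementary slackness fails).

Gradient of f: grad f(x) = Q x + c = (0, 0)
Constraint values g_i(x) = a_i^T x - b_i:
  g_1((-3, 0)) = 0
Stationarity residual: grad f(x) + sum_i lambda_i a_i = (0, 0)
  -> stationarity OK
Primal feasibility (all g_i <= 0): OK
Dual feasibility (all lambda_i >= 0): OK
Complementary slackness (lambda_i * g_i(x) = 0 for all i): OK

Verdict: yes, KKT holds.

yes


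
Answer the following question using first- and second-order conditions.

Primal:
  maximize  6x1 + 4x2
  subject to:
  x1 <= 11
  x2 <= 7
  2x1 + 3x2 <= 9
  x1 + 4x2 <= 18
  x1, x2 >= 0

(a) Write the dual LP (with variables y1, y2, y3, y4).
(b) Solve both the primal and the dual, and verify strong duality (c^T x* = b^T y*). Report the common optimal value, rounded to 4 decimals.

The standard primal-dual pair for 'max c^T x s.t. A x <= b, x >= 0' is:
  Dual:  min b^T y  s.t.  A^T y >= c,  y >= 0.

So the dual LP is:
  minimize  11y1 + 7y2 + 9y3 + 18y4
  subject to:
    y1 + 2y3 + y4 >= 6
    y2 + 3y3 + 4y4 >= 4
    y1, y2, y3, y4 >= 0

Solving the primal: x* = (4.5, 0).
  primal value c^T x* = 27.
Solving the dual: y* = (0, 0, 3, 0).
  dual value b^T y* = 27.
Strong duality: c^T x* = b^T y*. Confirmed.

27


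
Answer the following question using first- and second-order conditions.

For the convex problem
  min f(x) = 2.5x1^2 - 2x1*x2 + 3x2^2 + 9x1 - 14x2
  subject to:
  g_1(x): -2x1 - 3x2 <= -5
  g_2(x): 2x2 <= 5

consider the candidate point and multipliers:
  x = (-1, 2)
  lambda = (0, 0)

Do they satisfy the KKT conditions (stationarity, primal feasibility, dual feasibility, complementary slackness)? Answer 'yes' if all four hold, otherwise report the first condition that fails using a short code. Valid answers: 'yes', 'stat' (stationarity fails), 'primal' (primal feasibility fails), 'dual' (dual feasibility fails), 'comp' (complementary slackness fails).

Gradient of f: grad f(x) = Q x + c = (0, 0)
Constraint values g_i(x) = a_i^T x - b_i:
  g_1((-1, 2)) = 1
  g_2((-1, 2)) = -1
Stationarity residual: grad f(x) + sum_i lambda_i a_i = (0, 0)
  -> stationarity OK
Primal feasibility (all g_i <= 0): FAILS
Dual feasibility (all lambda_i >= 0): OK
Complementary slackness (lambda_i * g_i(x) = 0 for all i): OK

Verdict: the first failing condition is primal_feasibility -> primal.

primal


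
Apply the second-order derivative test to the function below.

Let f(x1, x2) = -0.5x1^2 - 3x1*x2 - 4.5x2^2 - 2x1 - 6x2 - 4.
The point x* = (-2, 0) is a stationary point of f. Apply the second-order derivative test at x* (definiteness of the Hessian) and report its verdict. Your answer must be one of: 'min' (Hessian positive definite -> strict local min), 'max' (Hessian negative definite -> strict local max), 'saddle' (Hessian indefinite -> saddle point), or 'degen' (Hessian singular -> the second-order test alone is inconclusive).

Compute the Hessian H = grad^2 f:
  H = [[-1, -3], [-3, -9]]
Verify stationarity: grad f(x*) = H x* + g = (0, 0).
Eigenvalues of H: -10, 0.
H has a zero eigenvalue (singular; negative semidefinite but not definite), so H is neither positive definite, negative definite, nor indefinite. The second-order test alone is inconclusive -> degen.
(Indeed, f is constant along the null direction of H through x*, so x* is not a strict local extremum.)

degen


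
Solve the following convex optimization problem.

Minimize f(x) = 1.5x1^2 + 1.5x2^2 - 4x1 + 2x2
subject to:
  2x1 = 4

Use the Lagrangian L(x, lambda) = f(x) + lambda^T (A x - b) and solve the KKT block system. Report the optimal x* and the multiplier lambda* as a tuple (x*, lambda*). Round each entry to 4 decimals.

Form the Lagrangian:
  L(x, lambda) = (1/2) x^T Q x + c^T x + lambda^T (A x - b)
Stationarity (grad_x L = 0): Q x + c + A^T lambda = 0.
Primal feasibility: A x = b.

This gives the KKT block system:
  [ Q   A^T ] [ x     ]   [-c ]
  [ A    0  ] [ lambda ] = [ b ]

Solving the linear system:
  x*      = (2, -0.6667)
  lambda* = (-1)
  f(x*)   = -2.6667

x* = (2, -0.6667), lambda* = (-1)


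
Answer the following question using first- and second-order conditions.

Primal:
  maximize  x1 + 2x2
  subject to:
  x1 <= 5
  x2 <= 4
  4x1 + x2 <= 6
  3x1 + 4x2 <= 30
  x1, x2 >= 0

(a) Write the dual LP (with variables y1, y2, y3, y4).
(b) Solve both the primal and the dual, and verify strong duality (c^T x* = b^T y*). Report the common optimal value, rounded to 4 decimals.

The standard primal-dual pair for 'max c^T x s.t. A x <= b, x >= 0' is:
  Dual:  min b^T y  s.t.  A^T y >= c,  y >= 0.

So the dual LP is:
  minimize  5y1 + 4y2 + 6y3 + 30y4
  subject to:
    y1 + 4y3 + 3y4 >= 1
    y2 + y3 + 4y4 >= 2
    y1, y2, y3, y4 >= 0

Solving the primal: x* = (0.5, 4).
  primal value c^T x* = 8.5.
Solving the dual: y* = (0, 1.75, 0.25, 0).
  dual value b^T y* = 8.5.
Strong duality: c^T x* = b^T y*. Confirmed.

8.5


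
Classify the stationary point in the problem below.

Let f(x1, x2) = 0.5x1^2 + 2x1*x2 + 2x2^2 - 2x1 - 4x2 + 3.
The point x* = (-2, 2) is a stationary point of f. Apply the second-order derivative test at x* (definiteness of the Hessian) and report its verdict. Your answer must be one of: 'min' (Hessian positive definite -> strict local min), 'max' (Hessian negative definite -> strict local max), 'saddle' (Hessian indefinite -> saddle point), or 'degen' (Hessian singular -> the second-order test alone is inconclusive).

Compute the Hessian H = grad^2 f:
  H = [[1, 2], [2, 4]]
Verify stationarity: grad f(x*) = H x* + g = (0, 0).
Eigenvalues of H: 0, 5.
H has a zero eigenvalue (singular; positive semidefinite but not definite), so H is neither positive definite, negative definite, nor indefinite. The second-order test alone is inconclusive -> degen.
(Indeed, f is constant along the null direction of H through x*, so x* is not a strict local extremum.)

degen


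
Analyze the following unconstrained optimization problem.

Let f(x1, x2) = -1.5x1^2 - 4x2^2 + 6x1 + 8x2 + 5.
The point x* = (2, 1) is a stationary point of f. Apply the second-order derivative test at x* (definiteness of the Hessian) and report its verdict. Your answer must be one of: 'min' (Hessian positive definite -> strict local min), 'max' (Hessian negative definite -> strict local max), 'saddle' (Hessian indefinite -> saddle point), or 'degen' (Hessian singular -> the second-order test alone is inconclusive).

Compute the Hessian H = grad^2 f:
  H = [[-3, 0], [0, -8]]
Verify stationarity: grad f(x*) = H x* + g = (0, 0).
Eigenvalues of H: -8, -3.
Both eigenvalues < 0, so H is negative definite -> x* is a strict local max.

max


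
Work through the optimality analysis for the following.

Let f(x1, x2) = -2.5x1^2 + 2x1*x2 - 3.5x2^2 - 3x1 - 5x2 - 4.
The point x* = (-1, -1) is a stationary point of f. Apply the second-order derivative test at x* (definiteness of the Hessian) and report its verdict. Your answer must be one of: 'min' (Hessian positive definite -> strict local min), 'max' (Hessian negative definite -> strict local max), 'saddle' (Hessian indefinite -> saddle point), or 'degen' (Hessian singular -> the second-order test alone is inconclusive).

Compute the Hessian H = grad^2 f:
  H = [[-5, 2], [2, -7]]
Verify stationarity: grad f(x*) = H x* + g = (0, 0).
Eigenvalues of H: -8.2361, -3.7639.
Both eigenvalues < 0, so H is negative definite -> x* is a strict local max.

max


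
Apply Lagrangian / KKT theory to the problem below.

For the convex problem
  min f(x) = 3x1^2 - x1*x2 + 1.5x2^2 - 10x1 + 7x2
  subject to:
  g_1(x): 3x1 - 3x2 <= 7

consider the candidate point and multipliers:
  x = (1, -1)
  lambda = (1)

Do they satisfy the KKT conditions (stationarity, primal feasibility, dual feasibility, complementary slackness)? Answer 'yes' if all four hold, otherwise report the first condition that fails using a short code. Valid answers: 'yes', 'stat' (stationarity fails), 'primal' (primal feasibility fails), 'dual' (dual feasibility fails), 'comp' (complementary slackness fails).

Gradient of f: grad f(x) = Q x + c = (-3, 3)
Constraint values g_i(x) = a_i^T x - b_i:
  g_1((1, -1)) = -1
Stationarity residual: grad f(x) + sum_i lambda_i a_i = (0, 0)
  -> stationarity OK
Primal feasibility (all g_i <= 0): OK
Dual feasibility (all lambda_i >= 0): OK
Complementary slackness (lambda_i * g_i(x) = 0 for all i): FAILS

Verdict: the first failing condition is complementary_slackness -> comp.

comp


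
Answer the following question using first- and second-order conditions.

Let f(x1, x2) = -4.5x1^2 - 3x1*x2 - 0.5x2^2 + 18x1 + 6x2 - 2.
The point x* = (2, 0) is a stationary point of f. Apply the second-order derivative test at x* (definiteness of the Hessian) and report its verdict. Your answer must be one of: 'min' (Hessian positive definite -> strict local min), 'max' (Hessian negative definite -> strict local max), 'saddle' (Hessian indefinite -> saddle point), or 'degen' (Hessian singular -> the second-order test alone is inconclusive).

Compute the Hessian H = grad^2 f:
  H = [[-9, -3], [-3, -1]]
Verify stationarity: grad f(x*) = H x* + g = (0, 0).
Eigenvalues of H: -10, 0.
H has a zero eigenvalue (singular; negative semidefinite but not definite), so H is neither positive definite, negative definite, nor indefinite. The second-order test alone is inconclusive -> degen.
(Indeed, f is constant along the null direction of H through x*, so x* is not a strict local extremum.)

degen


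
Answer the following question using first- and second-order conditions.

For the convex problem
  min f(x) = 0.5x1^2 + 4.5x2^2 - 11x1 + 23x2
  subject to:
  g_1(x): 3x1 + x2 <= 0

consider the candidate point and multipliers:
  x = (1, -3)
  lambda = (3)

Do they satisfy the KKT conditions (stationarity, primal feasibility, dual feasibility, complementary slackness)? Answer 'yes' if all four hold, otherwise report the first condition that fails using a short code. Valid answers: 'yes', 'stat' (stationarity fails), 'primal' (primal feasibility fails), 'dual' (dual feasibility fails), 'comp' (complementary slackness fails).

Gradient of f: grad f(x) = Q x + c = (-10, -4)
Constraint values g_i(x) = a_i^T x - b_i:
  g_1((1, -3)) = 0
Stationarity residual: grad f(x) + sum_i lambda_i a_i = (-1, -1)
  -> stationarity FAILS
Primal feasibility (all g_i <= 0): OK
Dual feasibility (all lambda_i >= 0): OK
Complementary slackness (lambda_i * g_i(x) = 0 for all i): OK

Verdict: the first failing condition is stationarity -> stat.

stat


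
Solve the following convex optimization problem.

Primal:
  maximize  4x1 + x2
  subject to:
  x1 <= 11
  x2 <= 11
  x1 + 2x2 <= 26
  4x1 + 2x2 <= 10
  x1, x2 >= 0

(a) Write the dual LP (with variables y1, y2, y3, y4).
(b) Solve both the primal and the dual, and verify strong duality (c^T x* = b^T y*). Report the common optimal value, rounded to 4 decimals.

The standard primal-dual pair for 'max c^T x s.t. A x <= b, x >= 0' is:
  Dual:  min b^T y  s.t.  A^T y >= c,  y >= 0.

So the dual LP is:
  minimize  11y1 + 11y2 + 26y3 + 10y4
  subject to:
    y1 + y3 + 4y4 >= 4
    y2 + 2y3 + 2y4 >= 1
    y1, y2, y3, y4 >= 0

Solving the primal: x* = (2.5, 0).
  primal value c^T x* = 10.
Solving the dual: y* = (0, 0, 0, 1).
  dual value b^T y* = 10.
Strong duality: c^T x* = b^T y*. Confirmed.

10


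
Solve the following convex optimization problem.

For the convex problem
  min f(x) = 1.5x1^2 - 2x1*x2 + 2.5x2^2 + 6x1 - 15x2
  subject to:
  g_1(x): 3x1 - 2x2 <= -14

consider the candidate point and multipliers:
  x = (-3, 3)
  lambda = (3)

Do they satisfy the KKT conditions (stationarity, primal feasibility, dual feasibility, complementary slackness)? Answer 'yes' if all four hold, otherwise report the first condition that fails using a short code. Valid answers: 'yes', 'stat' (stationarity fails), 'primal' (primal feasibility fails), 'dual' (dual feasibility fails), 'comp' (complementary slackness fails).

Gradient of f: grad f(x) = Q x + c = (-9, 6)
Constraint values g_i(x) = a_i^T x - b_i:
  g_1((-3, 3)) = -1
Stationarity residual: grad f(x) + sum_i lambda_i a_i = (0, 0)
  -> stationarity OK
Primal feasibility (all g_i <= 0): OK
Dual feasibility (all lambda_i >= 0): OK
Complementary slackness (lambda_i * g_i(x) = 0 for all i): FAILS

Verdict: the first failing condition is complementary_slackness -> comp.

comp


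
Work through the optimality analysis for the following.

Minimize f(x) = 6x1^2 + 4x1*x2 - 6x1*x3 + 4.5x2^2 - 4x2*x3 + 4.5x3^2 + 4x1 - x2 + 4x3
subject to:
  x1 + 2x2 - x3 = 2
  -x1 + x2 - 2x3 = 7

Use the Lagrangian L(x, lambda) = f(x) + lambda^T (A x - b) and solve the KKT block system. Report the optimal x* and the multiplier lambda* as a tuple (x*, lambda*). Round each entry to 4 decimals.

Form the Lagrangian:
  L(x, lambda) = (1/2) x^T Q x + c^T x + lambda^T (A x - b)
Stationarity (grad_x L = 0): Q x + c + A^T lambda = 0.
Primal feasibility: A x = b.

This gives the KKT block system:
  [ Q   A^T ] [ x     ]   [-c ]
  [ A    0  ] [ lambda ] = [ b ]

Solving the linear system:
  x*      = (-1.7692, 0.7692, -2.2308)
  lambda* = (-2.3333, -3.1026)
  f(x*)   = 4.8077

x* = (-1.7692, 0.7692, -2.2308), lambda* = (-2.3333, -3.1026)


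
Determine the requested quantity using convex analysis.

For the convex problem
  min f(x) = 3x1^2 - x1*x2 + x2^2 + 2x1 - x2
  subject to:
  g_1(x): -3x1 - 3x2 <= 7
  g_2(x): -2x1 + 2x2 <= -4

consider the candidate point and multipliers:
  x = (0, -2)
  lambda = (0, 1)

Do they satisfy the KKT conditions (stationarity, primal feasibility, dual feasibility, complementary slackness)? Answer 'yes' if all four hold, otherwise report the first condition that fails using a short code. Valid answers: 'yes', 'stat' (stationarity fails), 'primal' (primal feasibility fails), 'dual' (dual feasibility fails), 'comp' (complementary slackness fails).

Gradient of f: grad f(x) = Q x + c = (4, -5)
Constraint values g_i(x) = a_i^T x - b_i:
  g_1((0, -2)) = -1
  g_2((0, -2)) = 0
Stationarity residual: grad f(x) + sum_i lambda_i a_i = (2, -3)
  -> stationarity FAILS
Primal feasibility (all g_i <= 0): OK
Dual feasibility (all lambda_i >= 0): OK
Complementary slackness (lambda_i * g_i(x) = 0 for all i): OK

Verdict: the first failing condition is stationarity -> stat.

stat


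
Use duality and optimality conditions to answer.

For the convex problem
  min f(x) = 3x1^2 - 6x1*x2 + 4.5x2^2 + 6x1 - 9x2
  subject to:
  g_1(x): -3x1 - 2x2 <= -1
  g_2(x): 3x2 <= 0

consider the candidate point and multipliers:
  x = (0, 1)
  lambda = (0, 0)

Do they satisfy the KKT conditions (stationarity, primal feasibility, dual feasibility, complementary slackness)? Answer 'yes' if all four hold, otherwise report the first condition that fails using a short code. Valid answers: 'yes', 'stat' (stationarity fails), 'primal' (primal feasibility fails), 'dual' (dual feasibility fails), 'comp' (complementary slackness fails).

Gradient of f: grad f(x) = Q x + c = (0, 0)
Constraint values g_i(x) = a_i^T x - b_i:
  g_1((0, 1)) = -1
  g_2((0, 1)) = 3
Stationarity residual: grad f(x) + sum_i lambda_i a_i = (0, 0)
  -> stationarity OK
Primal feasibility (all g_i <= 0): FAILS
Dual feasibility (all lambda_i >= 0): OK
Complementary slackness (lambda_i * g_i(x) = 0 for all i): OK

Verdict: the first failing condition is primal_feasibility -> primal.

primal


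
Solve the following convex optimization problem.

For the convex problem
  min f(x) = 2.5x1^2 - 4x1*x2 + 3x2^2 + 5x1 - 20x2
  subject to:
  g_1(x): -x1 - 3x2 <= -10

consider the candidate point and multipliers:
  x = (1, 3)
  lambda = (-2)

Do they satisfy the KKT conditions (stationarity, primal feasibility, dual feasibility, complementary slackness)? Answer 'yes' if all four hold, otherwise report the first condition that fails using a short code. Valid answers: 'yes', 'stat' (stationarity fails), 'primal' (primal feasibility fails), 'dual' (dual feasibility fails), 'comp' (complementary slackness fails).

Gradient of f: grad f(x) = Q x + c = (-2, -6)
Constraint values g_i(x) = a_i^T x - b_i:
  g_1((1, 3)) = 0
Stationarity residual: grad f(x) + sum_i lambda_i a_i = (0, 0)
  -> stationarity OK
Primal feasibility (all g_i <= 0): OK
Dual feasibility (all lambda_i >= 0): FAILS
Complementary slackness (lambda_i * g_i(x) = 0 for all i): OK

Verdict: the first failing condition is dual_feasibility -> dual.

dual


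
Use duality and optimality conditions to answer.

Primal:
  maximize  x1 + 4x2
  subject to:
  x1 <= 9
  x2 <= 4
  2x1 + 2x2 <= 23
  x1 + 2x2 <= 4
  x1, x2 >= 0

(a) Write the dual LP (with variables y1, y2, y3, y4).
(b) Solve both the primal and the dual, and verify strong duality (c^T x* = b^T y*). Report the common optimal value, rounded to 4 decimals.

The standard primal-dual pair for 'max c^T x s.t. A x <= b, x >= 0' is:
  Dual:  min b^T y  s.t.  A^T y >= c,  y >= 0.

So the dual LP is:
  minimize  9y1 + 4y2 + 23y3 + 4y4
  subject to:
    y1 + 2y3 + y4 >= 1
    y2 + 2y3 + 2y4 >= 4
    y1, y2, y3, y4 >= 0

Solving the primal: x* = (0, 2).
  primal value c^T x* = 8.
Solving the dual: y* = (0, 0, 0, 2).
  dual value b^T y* = 8.
Strong duality: c^T x* = b^T y*. Confirmed.

8


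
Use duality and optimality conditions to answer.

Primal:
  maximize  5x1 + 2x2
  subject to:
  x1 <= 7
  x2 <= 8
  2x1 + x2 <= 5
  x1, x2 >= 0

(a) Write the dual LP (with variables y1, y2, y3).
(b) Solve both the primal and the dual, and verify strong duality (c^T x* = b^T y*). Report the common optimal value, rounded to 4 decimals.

The standard primal-dual pair for 'max c^T x s.t. A x <= b, x >= 0' is:
  Dual:  min b^T y  s.t.  A^T y >= c,  y >= 0.

So the dual LP is:
  minimize  7y1 + 8y2 + 5y3
  subject to:
    y1 + 2y3 >= 5
    y2 + y3 >= 2
    y1, y2, y3 >= 0

Solving the primal: x* = (2.5, 0).
  primal value c^T x* = 12.5.
Solving the dual: y* = (0, 0, 2.5).
  dual value b^T y* = 12.5.
Strong duality: c^T x* = b^T y*. Confirmed.

12.5


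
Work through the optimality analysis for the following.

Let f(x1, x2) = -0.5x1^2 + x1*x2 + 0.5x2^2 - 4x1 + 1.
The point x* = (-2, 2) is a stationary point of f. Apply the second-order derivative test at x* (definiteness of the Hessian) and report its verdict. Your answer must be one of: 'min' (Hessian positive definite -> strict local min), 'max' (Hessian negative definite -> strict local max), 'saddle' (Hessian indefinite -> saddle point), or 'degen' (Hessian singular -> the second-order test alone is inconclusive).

Compute the Hessian H = grad^2 f:
  H = [[-1, 1], [1, 1]]
Verify stationarity: grad f(x*) = H x* + g = (0, 0).
Eigenvalues of H: -1.4142, 1.4142.
Eigenvalues have mixed signs, so H is indefinite -> x* is a saddle point.

saddle


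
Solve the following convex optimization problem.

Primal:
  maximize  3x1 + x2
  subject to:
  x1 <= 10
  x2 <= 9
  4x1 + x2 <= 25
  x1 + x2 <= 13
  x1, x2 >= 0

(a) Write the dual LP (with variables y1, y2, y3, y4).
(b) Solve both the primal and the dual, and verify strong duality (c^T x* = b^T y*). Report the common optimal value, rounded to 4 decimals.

The standard primal-dual pair for 'max c^T x s.t. A x <= b, x >= 0' is:
  Dual:  min b^T y  s.t.  A^T y >= c,  y >= 0.

So the dual LP is:
  minimize  10y1 + 9y2 + 25y3 + 13y4
  subject to:
    y1 + 4y3 + y4 >= 3
    y2 + y3 + y4 >= 1
    y1, y2, y3, y4 >= 0

Solving the primal: x* = (4, 9).
  primal value c^T x* = 21.
Solving the dual: y* = (0, 0.25, 0.75, 0).
  dual value b^T y* = 21.
Strong duality: c^T x* = b^T y*. Confirmed.

21


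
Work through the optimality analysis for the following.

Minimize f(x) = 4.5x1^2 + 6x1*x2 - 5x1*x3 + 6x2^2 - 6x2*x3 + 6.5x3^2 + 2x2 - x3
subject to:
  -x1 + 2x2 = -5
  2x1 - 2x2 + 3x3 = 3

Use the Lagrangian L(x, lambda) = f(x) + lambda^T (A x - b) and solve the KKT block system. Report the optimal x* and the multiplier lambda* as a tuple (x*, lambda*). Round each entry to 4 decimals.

Form the Lagrangian:
  L(x, lambda) = (1/2) x^T Q x + c^T x + lambda^T (A x - b)
Stationarity (grad_x L = 0): Q x + c + A^T lambda = 0.
Primal feasibility: A x = b.

This gives the KKT block system:
  [ Q   A^T ] [ x     ]   [-c ]
  [ A    0  ] [ lambda ] = [ b ]

Solving the linear system:
  x*      = (1.0269, -1.9865, -1.009)
  lambda* = (7.2556, 2.4439)
  f(x*)   = 12.991

x* = (1.0269, -1.9865, -1.009), lambda* = (7.2556, 2.4439)


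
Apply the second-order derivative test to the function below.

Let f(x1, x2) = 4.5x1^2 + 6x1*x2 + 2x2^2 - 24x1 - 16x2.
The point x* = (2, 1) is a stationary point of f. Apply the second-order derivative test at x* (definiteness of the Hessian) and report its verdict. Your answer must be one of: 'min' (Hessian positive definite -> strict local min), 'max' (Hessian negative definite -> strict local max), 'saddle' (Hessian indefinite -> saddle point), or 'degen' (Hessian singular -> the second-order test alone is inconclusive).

Compute the Hessian H = grad^2 f:
  H = [[9, 6], [6, 4]]
Verify stationarity: grad f(x*) = H x* + g = (0, 0).
Eigenvalues of H: 0, 13.
H has a zero eigenvalue (singular; positive semidefinite but not definite), so H is neither positive definite, negative definite, nor indefinite. The second-order test alone is inconclusive -> degen.
(Indeed, f is constant along the null direction of H through x*, so x* is not a strict local extremum.)

degen


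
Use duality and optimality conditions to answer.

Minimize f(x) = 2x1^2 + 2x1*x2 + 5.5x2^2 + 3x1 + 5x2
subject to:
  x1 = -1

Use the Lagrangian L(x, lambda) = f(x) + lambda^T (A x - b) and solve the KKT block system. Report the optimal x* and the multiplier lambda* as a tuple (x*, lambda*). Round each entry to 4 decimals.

Form the Lagrangian:
  L(x, lambda) = (1/2) x^T Q x + c^T x + lambda^T (A x - b)
Stationarity (grad_x L = 0): Q x + c + A^T lambda = 0.
Primal feasibility: A x = b.

This gives the KKT block system:
  [ Q   A^T ] [ x     ]   [-c ]
  [ A    0  ] [ lambda ] = [ b ]

Solving the linear system:
  x*      = (-1, -0.2727)
  lambda* = (1.5455)
  f(x*)   = -1.4091

x* = (-1, -0.2727), lambda* = (1.5455)


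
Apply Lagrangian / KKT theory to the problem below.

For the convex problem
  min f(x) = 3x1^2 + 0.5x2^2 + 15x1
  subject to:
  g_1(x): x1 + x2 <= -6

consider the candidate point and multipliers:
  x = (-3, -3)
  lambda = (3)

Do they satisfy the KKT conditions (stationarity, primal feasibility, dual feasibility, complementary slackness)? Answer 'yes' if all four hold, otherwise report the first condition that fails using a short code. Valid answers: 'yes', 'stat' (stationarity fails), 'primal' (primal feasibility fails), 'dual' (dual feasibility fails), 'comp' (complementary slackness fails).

Gradient of f: grad f(x) = Q x + c = (-3, -3)
Constraint values g_i(x) = a_i^T x - b_i:
  g_1((-3, -3)) = 0
Stationarity residual: grad f(x) + sum_i lambda_i a_i = (0, 0)
  -> stationarity OK
Primal feasibility (all g_i <= 0): OK
Dual feasibility (all lambda_i >= 0): OK
Complementary slackness (lambda_i * g_i(x) = 0 for all i): OK

Verdict: yes, KKT holds.

yes


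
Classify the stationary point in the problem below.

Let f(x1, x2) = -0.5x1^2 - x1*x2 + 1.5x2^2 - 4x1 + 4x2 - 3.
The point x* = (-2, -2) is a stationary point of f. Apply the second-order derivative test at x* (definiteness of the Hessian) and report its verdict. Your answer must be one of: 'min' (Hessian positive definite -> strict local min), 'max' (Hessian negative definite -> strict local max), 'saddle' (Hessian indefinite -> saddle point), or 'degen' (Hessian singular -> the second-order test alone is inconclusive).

Compute the Hessian H = grad^2 f:
  H = [[-1, -1], [-1, 3]]
Verify stationarity: grad f(x*) = H x* + g = (0, 0).
Eigenvalues of H: -1.2361, 3.2361.
Eigenvalues have mixed signs, so H is indefinite -> x* is a saddle point.

saddle


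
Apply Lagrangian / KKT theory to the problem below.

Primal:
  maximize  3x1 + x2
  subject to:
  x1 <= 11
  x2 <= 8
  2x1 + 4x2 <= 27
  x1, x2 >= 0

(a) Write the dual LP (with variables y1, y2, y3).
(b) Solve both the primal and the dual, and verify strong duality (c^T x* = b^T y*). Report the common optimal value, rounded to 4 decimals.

The standard primal-dual pair for 'max c^T x s.t. A x <= b, x >= 0' is:
  Dual:  min b^T y  s.t.  A^T y >= c,  y >= 0.

So the dual LP is:
  minimize  11y1 + 8y2 + 27y3
  subject to:
    y1 + 2y3 >= 3
    y2 + 4y3 >= 1
    y1, y2, y3 >= 0

Solving the primal: x* = (11, 1.25).
  primal value c^T x* = 34.25.
Solving the dual: y* = (2.5, 0, 0.25).
  dual value b^T y* = 34.25.
Strong duality: c^T x* = b^T y*. Confirmed.

34.25


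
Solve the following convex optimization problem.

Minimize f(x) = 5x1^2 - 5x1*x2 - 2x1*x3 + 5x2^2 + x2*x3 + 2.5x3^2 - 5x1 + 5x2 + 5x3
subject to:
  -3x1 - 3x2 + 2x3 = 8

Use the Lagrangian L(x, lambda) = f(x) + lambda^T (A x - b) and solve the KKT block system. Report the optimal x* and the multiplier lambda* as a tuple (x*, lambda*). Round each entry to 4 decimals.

Form the Lagrangian:
  L(x, lambda) = (1/2) x^T Q x + c^T x + lambda^T (A x - b)
Stationarity (grad_x L = 0): Q x + c + A^T lambda = 0.
Primal feasibility: A x = b.

This gives the KKT block system:
  [ Q   A^T ] [ x     ]   [-c ]
  [ A    0  ] [ lambda ] = [ b ]

Solving the linear system:
  x*      = (-1.0749, -1.707, -0.1728)
  lambda* = (-2.2894)
  f(x*)   = 7.1454

x* = (-1.0749, -1.707, -0.1728), lambda* = (-2.2894)


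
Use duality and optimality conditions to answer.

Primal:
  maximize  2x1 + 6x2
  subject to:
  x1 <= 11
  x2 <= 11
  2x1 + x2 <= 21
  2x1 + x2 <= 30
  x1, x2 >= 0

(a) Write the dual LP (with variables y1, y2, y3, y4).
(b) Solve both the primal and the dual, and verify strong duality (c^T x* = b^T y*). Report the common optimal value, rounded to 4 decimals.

The standard primal-dual pair for 'max c^T x s.t. A x <= b, x >= 0' is:
  Dual:  min b^T y  s.t.  A^T y >= c,  y >= 0.

So the dual LP is:
  minimize  11y1 + 11y2 + 21y3 + 30y4
  subject to:
    y1 + 2y3 + 2y4 >= 2
    y2 + y3 + y4 >= 6
    y1, y2, y3, y4 >= 0

Solving the primal: x* = (5, 11).
  primal value c^T x* = 76.
Solving the dual: y* = (0, 5, 1, 0).
  dual value b^T y* = 76.
Strong duality: c^T x* = b^T y*. Confirmed.

76


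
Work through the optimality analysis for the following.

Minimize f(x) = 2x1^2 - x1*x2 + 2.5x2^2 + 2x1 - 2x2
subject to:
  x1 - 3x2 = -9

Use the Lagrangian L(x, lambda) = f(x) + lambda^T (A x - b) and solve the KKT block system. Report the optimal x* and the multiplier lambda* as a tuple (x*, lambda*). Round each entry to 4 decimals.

Form the Lagrangian:
  L(x, lambda) = (1/2) x^T Q x + c^T x + lambda^T (A x - b)
Stationarity (grad_x L = 0): Q x + c + A^T lambda = 0.
Primal feasibility: A x = b.

This gives the KKT block system:
  [ Q   A^T ] [ x     ]   [-c ]
  [ A    0  ] [ lambda ] = [ b ]

Solving the linear system:
  x*      = (-0.8571, 2.7143)
  lambda* = (4.1429)
  f(x*)   = 15.0714

x* = (-0.8571, 2.7143), lambda* = (4.1429)


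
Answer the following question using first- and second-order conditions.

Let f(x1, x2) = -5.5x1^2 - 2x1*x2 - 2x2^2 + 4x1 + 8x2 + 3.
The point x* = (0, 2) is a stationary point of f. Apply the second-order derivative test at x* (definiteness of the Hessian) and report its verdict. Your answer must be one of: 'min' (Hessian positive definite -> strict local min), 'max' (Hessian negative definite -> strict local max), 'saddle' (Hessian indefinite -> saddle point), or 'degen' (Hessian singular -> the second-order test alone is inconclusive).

Compute the Hessian H = grad^2 f:
  H = [[-11, -2], [-2, -4]]
Verify stationarity: grad f(x*) = H x* + g = (0, 0).
Eigenvalues of H: -11.5311, -3.4689.
Both eigenvalues < 0, so H is negative definite -> x* is a strict local max.

max
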